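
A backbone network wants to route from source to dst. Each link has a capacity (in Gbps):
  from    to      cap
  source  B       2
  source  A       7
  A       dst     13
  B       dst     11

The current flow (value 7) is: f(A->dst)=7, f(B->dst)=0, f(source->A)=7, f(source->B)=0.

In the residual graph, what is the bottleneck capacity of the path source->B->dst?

2

Residual capacities along the path: source->B: 2, B->dst: 11.
Minimum is 2.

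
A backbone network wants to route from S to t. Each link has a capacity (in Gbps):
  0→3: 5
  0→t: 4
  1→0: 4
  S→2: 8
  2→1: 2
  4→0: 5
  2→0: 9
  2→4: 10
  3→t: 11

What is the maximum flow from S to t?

Augment S→2→0→t: bottleneck 4. Total 4.
Augment S→2→0→3→t: bottleneck 4. Total 8.
No augmenting path remains in the residual graph.

8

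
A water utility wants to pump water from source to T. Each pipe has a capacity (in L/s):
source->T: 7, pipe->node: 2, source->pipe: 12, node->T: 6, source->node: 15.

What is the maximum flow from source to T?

13

Augment source->T: bottleneck 7. Total 7.
Augment source->node->T: bottleneck 6. Total 13.
No augmenting path remains in the residual graph.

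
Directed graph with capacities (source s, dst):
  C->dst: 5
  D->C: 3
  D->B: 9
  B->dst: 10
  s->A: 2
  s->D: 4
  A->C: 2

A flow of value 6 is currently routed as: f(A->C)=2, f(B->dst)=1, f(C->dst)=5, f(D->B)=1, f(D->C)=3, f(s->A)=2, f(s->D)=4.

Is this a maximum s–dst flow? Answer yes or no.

Yes

Residual reachable from s: {s}; dst is not reachable.
Saturated cut: s->A, s->D with total capacity 6 = current flow value. Flow is maximum.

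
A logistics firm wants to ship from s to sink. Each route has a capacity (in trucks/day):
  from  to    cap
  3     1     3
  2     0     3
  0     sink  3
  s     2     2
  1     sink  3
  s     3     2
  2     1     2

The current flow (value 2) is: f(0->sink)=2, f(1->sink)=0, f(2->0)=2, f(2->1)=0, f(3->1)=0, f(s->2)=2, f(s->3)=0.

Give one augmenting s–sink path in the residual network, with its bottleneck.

Residual along s->3->1->sink: s->3: 2, 3->1: 3, 1->sink: 3.
Bottleneck = min = 2.

s->3->1->sink, bottleneck 2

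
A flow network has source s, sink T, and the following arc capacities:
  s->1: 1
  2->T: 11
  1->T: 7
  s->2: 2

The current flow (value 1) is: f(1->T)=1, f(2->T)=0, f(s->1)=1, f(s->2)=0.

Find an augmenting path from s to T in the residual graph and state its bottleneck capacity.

Residual along s->2->T: s->2: 2, 2->T: 11.
Bottleneck = min = 2.

s->2->T, bottleneck 2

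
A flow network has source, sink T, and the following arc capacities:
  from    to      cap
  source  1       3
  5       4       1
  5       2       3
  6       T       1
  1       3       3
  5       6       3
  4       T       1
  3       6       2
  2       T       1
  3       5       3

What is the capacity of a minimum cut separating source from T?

Max flow = 3 (via 3 augmenting paths).
In the residual at optimum, the set reachable from source is {source}.
Cut edges: source→1 (cap 3). Sum = 3.

3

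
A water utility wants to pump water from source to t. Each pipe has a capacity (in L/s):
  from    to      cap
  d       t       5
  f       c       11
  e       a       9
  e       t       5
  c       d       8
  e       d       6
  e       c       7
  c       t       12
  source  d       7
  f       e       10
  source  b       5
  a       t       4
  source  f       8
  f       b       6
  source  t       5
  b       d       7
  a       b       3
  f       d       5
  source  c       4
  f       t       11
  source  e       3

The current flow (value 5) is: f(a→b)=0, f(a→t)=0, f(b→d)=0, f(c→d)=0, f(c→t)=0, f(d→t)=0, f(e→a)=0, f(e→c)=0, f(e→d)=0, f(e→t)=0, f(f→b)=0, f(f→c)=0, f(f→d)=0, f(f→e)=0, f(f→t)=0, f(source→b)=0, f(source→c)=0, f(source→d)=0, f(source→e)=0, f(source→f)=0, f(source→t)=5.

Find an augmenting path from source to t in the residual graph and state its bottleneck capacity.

Residual along source→f→t: source→f: 8, f→t: 11.
Bottleneck = min = 8.

source→f→t, bottleneck 8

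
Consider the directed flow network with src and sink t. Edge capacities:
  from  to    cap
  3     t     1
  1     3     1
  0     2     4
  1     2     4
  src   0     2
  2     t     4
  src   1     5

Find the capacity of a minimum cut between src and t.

5

Max flow = 5 (via 2 augmenting paths).
In the residual at optimum, the set reachable from src is {0, 1, 2, src}.
Cut edges: 1→3 (cap 1), 2→t (cap 4). Sum = 5.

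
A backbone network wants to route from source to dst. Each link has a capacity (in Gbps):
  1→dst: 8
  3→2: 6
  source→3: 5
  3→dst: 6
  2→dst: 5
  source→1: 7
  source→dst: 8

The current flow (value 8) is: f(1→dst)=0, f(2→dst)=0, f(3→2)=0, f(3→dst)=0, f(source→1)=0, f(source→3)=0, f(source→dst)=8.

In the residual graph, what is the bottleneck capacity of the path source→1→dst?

Residual capacities along the path: source→1: 7, 1→dst: 8.
Minimum is 7.

7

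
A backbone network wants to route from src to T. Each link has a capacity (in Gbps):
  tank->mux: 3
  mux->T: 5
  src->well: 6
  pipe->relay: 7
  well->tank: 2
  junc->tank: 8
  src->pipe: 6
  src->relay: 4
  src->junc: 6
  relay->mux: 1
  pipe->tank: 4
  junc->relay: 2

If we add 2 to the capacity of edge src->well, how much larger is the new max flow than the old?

0

Original max flow = 4.
Edge src->well does not cross the min cut (source side {junc, pipe, relay, src, tank, well}), so extra capacity there cannot help.
New max flow = 4. Increase = 0.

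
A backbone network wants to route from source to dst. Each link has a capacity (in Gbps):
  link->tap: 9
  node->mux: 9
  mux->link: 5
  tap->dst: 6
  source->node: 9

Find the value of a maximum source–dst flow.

Augment source->node->mux->link->tap->dst: bottleneck 5. Total 5.
No augmenting path remains in the residual graph.

5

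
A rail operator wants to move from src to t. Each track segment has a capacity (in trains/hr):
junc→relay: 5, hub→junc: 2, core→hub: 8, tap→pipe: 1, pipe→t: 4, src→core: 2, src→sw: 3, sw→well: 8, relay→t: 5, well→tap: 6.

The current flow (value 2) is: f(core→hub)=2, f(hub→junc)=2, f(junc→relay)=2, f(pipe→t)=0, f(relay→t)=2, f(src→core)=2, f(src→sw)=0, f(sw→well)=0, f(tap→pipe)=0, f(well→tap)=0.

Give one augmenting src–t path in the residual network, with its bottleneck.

src→sw→well→tap→pipe→t, bottleneck 1

Residual along src→sw→well→tap→pipe→t: src→sw: 3, sw→well: 8, well→tap: 6, tap→pipe: 1, pipe→t: 4.
Bottleneck = min = 1.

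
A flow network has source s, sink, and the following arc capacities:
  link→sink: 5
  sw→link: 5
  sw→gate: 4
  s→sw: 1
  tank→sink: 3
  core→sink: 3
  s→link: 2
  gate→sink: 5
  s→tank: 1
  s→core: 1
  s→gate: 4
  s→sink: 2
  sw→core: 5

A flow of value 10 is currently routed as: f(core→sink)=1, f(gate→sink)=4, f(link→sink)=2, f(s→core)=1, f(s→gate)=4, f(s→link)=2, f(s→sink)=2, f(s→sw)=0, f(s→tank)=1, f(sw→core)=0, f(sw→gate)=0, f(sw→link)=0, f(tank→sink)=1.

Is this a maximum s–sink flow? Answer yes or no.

Residual path s→sw→core→sink has bottleneck 1 > 0.
Pushing 1 along it raises the flow to 11, so the given flow is not maximum.

No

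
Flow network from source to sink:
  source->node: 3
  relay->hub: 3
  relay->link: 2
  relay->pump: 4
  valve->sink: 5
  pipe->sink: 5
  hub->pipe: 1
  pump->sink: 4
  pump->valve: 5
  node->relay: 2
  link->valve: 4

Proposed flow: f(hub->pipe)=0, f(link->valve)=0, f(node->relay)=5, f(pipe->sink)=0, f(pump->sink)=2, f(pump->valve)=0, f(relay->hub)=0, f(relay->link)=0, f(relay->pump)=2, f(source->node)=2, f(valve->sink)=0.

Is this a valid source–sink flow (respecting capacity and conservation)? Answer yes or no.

Capacity violated on node->relay: flow 5 > capacity 2.

No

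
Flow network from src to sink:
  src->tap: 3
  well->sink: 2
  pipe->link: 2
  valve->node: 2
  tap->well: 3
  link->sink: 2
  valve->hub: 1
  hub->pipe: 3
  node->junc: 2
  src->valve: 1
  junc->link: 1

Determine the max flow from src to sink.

3

Augment src->tap->well->sink: bottleneck 2. Total 2.
Augment src->valve->node->junc->link->sink: bottleneck 1. Total 3.
No augmenting path remains in the residual graph.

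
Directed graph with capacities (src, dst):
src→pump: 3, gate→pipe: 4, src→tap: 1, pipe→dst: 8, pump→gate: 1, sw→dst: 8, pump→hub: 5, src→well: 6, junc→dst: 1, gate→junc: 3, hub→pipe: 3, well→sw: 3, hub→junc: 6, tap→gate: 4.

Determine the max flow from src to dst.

7

Augment src→well→sw→dst: bottleneck 3. Total 3.
Augment src→tap→gate→junc→dst: bottleneck 1. Total 4.
Augment src→pump→gate→pipe→dst: bottleneck 1. Total 5.
Augment src→pump→hub→pipe→dst: bottleneck 2. Total 7.
No augmenting path remains in the residual graph.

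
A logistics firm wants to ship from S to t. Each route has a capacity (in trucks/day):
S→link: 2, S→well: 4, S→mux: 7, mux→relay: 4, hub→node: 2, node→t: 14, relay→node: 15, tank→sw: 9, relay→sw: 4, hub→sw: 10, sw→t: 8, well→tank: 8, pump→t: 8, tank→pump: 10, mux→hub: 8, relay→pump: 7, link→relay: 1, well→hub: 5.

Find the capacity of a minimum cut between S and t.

Max flow = 12 (via 5 augmenting paths).
In the residual at optimum, the set reachable from S is {S, link}.
Cut edges: S→mux (cap 7), S→well (cap 4), link→relay (cap 1). Sum = 12.

12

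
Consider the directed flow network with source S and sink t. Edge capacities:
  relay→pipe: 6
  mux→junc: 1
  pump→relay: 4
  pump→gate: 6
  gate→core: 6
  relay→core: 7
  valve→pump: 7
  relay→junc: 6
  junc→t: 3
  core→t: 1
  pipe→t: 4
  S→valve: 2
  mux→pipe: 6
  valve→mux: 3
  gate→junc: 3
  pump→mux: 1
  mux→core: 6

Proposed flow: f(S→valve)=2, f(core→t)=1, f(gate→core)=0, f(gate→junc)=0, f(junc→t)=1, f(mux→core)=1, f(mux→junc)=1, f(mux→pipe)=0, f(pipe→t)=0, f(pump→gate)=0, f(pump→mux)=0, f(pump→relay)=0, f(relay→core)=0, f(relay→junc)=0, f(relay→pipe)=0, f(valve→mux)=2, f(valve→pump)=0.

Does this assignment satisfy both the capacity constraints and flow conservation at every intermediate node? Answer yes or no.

Yes

Every edge has 0 ≤ f(e) ≤ cap(e).
At each intermediate node, inflow equals outflow.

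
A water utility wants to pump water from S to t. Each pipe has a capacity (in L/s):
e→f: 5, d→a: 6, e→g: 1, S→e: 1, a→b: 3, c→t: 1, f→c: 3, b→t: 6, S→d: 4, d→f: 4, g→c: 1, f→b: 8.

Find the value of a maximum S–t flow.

Augment S→e→g→c→t: bottleneck 1. Total 1.
Augment S→d→f→b→t: bottleneck 4. Total 5.
No augmenting path remains in the residual graph.

5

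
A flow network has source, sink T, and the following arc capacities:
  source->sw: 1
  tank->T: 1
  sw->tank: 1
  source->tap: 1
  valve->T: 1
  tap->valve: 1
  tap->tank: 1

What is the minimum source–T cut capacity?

2

Max flow = 2 (via 2 augmenting paths).
In the residual at optimum, the set reachable from source is {source}.
Cut edges: source->sw (cap 1), source->tap (cap 1). Sum = 2.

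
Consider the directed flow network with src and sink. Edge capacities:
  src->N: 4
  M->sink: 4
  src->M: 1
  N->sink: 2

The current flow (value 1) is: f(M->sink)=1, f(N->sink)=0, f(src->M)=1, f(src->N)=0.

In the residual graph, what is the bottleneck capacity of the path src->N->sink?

2

Residual capacities along the path: src->N: 4, N->sink: 2.
Minimum is 2.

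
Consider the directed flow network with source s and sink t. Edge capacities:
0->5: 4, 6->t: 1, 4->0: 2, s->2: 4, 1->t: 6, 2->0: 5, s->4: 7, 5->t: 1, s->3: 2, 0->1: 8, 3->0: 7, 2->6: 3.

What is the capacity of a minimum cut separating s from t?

8

Max flow = 8 (via 5 augmenting paths).
In the residual at optimum, the set reachable from s is {4, s}.
Cut edges: s->3 (cap 2), s->2 (cap 4), 4->0 (cap 2). Sum = 8.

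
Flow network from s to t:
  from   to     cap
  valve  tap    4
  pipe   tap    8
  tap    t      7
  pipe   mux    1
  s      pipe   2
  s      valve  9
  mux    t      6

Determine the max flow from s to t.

Augment s→valve→tap→t: bottleneck 4. Total 4.
Augment s→pipe→tap→t: bottleneck 2. Total 6.
No augmenting path remains in the residual graph.

6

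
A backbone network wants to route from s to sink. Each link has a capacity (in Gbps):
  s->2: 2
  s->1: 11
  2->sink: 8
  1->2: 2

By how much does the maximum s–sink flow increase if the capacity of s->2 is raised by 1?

1

Original max flow = 4.
After raising cap(s->2), augmenting paths through that edge carry 1 more unit.
New max flow = 5. Increase = 1.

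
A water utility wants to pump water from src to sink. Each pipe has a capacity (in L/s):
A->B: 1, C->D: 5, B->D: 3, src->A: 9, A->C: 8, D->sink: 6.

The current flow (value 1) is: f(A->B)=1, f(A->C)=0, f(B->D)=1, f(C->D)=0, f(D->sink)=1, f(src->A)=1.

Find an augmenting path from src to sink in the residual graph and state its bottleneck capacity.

src->A->C->D->sink, bottleneck 5

Residual along src->A->C->D->sink: src->A: 8, A->C: 8, C->D: 5, D->sink: 5.
Bottleneck = min = 5.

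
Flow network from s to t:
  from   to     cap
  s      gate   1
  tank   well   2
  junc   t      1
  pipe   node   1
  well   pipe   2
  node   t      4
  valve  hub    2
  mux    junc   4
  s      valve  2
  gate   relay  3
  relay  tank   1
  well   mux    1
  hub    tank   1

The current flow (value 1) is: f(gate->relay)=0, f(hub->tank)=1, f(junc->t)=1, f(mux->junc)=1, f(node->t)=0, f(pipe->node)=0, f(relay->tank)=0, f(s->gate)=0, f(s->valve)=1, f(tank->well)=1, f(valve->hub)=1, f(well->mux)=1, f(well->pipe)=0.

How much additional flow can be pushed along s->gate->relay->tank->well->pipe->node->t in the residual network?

1

Residual capacities along the path: s->gate: 1, gate->relay: 3, relay->tank: 1, tank->well: 1, well->pipe: 2, pipe->node: 1, node->t: 4.
Minimum is 1.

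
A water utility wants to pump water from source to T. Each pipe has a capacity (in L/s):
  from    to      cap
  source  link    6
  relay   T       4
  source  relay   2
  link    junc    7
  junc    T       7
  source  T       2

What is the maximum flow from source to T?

10

Augment source->T: bottleneck 2. Total 2.
Augment source->relay->T: bottleneck 2. Total 4.
Augment source->link->junc->T: bottleneck 6. Total 10.
No augmenting path remains in the residual graph.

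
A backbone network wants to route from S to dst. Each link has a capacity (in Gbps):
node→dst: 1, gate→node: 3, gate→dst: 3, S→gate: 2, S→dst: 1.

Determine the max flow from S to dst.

Augment S→dst: bottleneck 1. Total 1.
Augment S→gate→dst: bottleneck 2. Total 3.
No augmenting path remains in the residual graph.

3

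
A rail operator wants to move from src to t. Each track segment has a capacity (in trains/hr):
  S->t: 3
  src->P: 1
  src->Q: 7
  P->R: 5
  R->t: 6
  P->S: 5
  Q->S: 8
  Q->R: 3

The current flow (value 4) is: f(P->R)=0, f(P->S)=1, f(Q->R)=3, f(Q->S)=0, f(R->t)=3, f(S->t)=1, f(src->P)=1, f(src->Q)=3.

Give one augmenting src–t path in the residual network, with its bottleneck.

src->Q->S->t, bottleneck 2

Residual along src->Q->S->t: src->Q: 4, Q->S: 8, S->t: 2.
Bottleneck = min = 2.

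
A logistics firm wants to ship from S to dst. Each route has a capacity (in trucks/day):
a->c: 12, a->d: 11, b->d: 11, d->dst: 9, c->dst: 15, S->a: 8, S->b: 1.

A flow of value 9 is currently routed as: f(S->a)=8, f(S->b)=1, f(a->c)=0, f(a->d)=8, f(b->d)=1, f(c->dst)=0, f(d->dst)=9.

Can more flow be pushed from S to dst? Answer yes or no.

No

Residual reachable from S: {S}; dst is not reachable.
Saturated cut: S->b, S->a with total capacity 9 = current flow value. Flow is maximum.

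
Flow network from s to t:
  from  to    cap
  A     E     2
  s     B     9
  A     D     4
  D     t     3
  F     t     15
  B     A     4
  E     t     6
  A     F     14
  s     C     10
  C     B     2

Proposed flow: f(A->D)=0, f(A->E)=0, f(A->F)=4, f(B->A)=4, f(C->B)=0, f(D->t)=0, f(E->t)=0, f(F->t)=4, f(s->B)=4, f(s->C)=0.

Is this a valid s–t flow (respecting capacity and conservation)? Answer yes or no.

Every edge has 0 ≤ f(e) ≤ cap(e).
At each intermediate node, inflow equals outflow.

Yes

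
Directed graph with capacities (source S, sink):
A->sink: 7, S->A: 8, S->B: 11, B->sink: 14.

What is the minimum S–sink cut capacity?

18

Max flow = 18 (via 2 augmenting paths).
In the residual at optimum, the set reachable from S is {A, S}.
Cut edges: S->B (cap 11), A->sink (cap 7). Sum = 18.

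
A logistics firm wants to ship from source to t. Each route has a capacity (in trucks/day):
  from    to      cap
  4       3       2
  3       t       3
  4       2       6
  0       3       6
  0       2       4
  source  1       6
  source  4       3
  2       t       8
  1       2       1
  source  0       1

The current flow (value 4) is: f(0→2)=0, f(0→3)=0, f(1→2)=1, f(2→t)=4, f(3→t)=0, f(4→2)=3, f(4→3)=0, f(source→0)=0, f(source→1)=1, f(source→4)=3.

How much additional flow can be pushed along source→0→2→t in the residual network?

1

Residual capacities along the path: source→0: 1, 0→2: 4, 2→t: 4.
Minimum is 1.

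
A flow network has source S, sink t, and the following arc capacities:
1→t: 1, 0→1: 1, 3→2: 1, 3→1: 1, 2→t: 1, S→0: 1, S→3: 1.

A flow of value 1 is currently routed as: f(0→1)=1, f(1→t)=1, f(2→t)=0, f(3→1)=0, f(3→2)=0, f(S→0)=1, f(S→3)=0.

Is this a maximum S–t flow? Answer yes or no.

Residual path S→3→2→t has bottleneck 1 > 0.
Pushing 1 along it raises the flow to 2, so the given flow is not maximum.

No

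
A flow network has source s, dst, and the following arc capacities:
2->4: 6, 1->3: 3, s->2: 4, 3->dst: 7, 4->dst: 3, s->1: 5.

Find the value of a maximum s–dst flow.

6

Augment s->1->3->dst: bottleneck 3. Total 3.
Augment s->2->4->dst: bottleneck 3. Total 6.
No augmenting path remains in the residual graph.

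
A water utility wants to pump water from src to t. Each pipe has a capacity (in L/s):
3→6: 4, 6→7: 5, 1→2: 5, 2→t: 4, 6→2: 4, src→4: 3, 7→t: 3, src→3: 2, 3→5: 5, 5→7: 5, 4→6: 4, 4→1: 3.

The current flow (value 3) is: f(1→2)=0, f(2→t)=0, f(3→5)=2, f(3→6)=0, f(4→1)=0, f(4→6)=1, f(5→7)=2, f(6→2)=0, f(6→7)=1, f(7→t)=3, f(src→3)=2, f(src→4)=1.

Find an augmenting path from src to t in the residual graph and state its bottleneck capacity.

src→4→6→2→t, bottleneck 2

Residual along src→4→6→2→t: src→4: 2, 4→6: 3, 6→2: 4, 2→t: 4.
Bottleneck = min = 2.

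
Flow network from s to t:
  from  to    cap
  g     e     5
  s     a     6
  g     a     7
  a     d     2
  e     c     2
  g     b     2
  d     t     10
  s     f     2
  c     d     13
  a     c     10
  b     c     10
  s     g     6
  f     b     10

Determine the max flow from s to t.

10

Augment s→a→d→t: bottleneck 2. Total 2.
Augment s→a→c→d→t: bottleneck 4. Total 6.
Augment s→g→b→c→d→t: bottleneck 2. Total 8.
Augment s→g→e→c→d→t: bottleneck 2. Total 10.
No augmenting path remains in the residual graph.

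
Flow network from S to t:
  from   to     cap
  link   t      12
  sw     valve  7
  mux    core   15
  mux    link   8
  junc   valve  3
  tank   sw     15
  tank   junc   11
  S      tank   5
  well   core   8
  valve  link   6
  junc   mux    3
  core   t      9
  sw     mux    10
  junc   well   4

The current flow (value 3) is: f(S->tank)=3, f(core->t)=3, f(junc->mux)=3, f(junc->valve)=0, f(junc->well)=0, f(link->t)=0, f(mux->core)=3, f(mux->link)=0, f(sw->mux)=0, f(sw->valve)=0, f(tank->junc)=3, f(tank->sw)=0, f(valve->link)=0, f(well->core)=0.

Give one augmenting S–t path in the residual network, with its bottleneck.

Residual along S->tank->junc->well->core->t: S->tank: 2, tank->junc: 8, junc->well: 4, well->core: 8, core->t: 6.
Bottleneck = min = 2.

S->tank->junc->well->core->t, bottleneck 2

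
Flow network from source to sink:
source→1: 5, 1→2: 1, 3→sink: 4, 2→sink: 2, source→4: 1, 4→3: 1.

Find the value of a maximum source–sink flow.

2

Augment source→4→3→sink: bottleneck 1. Total 1.
Augment source→1→2→sink: bottleneck 1. Total 2.
No augmenting path remains in the residual graph.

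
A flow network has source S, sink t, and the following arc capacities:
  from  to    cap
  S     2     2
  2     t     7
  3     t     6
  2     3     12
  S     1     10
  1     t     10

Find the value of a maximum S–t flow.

12

Augment S→2→t: bottleneck 2. Total 2.
Augment S→1→t: bottleneck 10. Total 12.
No augmenting path remains in the residual graph.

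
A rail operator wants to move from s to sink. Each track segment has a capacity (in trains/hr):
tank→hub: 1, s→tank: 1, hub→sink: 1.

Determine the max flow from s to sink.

Augment s→tank→hub→sink: bottleneck 1. Total 1.
No augmenting path remains in the residual graph.

1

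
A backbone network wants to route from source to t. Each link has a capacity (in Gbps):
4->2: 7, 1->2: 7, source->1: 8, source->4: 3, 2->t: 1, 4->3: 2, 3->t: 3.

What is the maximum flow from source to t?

3

Augment source->4->3->t: bottleneck 2. Total 2.
Augment source->4->2->t: bottleneck 1. Total 3.
No augmenting path remains in the residual graph.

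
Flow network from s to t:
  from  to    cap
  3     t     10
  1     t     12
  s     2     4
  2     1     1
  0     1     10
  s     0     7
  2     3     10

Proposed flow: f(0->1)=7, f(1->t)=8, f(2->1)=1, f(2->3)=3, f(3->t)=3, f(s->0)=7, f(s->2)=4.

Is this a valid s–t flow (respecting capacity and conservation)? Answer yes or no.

Yes

Every edge has 0 ≤ f(e) ≤ cap(e).
At each intermediate node, inflow equals outflow.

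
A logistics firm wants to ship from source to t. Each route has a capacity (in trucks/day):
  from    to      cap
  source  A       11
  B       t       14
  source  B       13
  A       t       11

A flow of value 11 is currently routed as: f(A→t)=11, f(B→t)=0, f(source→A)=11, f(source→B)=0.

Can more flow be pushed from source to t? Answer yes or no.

Yes

Residual path source→B→t has bottleneck 13 > 0.
Pushing 13 along it raises the flow to 24, so the given flow is not maximum.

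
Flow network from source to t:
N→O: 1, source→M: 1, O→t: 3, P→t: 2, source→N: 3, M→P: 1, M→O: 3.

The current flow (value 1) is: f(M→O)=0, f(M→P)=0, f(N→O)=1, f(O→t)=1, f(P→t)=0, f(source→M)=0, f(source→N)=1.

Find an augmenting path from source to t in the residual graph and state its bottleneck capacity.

source→M→O→t, bottleneck 1

Residual along source→M→O→t: source→M: 1, M→O: 3, O→t: 2.
Bottleneck = min = 1.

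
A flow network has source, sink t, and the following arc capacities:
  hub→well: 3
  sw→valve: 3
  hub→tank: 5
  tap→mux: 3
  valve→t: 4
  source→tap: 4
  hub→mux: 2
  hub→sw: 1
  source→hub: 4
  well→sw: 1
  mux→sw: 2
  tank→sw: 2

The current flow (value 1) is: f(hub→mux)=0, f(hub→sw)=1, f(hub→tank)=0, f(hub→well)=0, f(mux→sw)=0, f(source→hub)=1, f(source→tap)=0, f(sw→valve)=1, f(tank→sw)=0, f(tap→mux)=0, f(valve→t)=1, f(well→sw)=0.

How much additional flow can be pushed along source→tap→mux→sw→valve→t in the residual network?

2

Residual capacities along the path: source→tap: 4, tap→mux: 3, mux→sw: 2, sw→valve: 2, valve→t: 3.
Minimum is 2.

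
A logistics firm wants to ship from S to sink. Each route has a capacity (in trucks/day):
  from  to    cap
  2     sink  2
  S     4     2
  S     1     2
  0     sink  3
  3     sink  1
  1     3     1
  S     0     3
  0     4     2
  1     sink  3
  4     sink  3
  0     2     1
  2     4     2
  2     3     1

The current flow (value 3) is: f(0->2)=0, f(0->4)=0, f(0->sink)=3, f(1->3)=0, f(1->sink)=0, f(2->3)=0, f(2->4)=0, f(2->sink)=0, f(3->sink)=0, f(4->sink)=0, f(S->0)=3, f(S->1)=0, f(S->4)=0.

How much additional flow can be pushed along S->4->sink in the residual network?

2

Residual capacities along the path: S->4: 2, 4->sink: 3.
Minimum is 2.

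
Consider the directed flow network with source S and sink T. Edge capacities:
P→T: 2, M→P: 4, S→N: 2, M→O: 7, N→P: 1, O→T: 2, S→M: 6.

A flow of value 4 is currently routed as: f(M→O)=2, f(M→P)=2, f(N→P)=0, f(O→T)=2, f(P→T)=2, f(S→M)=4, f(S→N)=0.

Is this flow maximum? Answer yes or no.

Residual reachable from S: {M, N, O, P, S}; T is not reachable.
Saturated cut: O→T, P→T with total capacity 4 = current flow value. Flow is maximum.

Yes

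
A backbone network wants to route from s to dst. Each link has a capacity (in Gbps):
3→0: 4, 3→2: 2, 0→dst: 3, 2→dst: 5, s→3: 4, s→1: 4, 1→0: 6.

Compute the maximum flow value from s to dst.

5

Augment s→3→2→dst: bottleneck 2. Total 2.
Augment s→3→0→dst: bottleneck 2. Total 4.
Augment s→1→0→dst: bottleneck 1. Total 5.
No augmenting path remains in the residual graph.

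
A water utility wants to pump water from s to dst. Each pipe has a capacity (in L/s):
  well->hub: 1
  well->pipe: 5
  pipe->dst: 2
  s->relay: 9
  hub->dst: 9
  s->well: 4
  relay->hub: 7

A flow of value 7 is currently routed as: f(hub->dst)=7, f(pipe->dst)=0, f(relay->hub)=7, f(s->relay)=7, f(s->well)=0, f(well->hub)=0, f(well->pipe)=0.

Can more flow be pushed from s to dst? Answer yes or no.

Residual path s->well->hub->dst has bottleneck 1 > 0.
Pushing 1 along it raises the flow to 8, so the given flow is not maximum.

Yes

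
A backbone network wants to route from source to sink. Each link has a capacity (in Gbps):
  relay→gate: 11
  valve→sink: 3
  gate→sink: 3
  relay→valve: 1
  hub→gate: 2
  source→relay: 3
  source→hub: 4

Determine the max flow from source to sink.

Augment source→relay→valve→sink: bottleneck 1. Total 1.
Augment source→relay→gate→sink: bottleneck 2. Total 3.
Augment source→hub→gate→sink: bottleneck 1. Total 4.
No augmenting path remains in the residual graph.

4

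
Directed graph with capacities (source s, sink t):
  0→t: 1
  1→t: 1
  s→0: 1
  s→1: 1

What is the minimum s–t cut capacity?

Max flow = 2 (via 2 augmenting paths).
In the residual at optimum, the set reachable from s is {s}.
Cut edges: s→1 (cap 1), s→0 (cap 1). Sum = 2.

2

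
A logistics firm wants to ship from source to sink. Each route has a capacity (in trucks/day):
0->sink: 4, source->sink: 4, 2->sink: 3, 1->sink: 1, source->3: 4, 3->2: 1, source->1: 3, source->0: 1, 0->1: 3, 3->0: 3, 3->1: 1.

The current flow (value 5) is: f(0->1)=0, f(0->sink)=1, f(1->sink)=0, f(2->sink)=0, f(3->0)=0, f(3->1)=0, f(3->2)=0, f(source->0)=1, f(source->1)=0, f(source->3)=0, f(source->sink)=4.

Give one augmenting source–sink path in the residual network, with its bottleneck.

Residual along source->1->sink: source->1: 3, 1->sink: 1.
Bottleneck = min = 1.

source->1->sink, bottleneck 1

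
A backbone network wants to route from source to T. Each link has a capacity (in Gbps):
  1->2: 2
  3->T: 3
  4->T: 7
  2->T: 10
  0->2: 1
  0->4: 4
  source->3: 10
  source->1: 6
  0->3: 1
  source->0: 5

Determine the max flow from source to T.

10

Augment source->3->T: bottleneck 3. Total 3.
Augment source->1->2->T: bottleneck 2. Total 5.
Augment source->0->4->T: bottleneck 4. Total 9.
Augment source->0->2->T: bottleneck 1. Total 10.
No augmenting path remains in the residual graph.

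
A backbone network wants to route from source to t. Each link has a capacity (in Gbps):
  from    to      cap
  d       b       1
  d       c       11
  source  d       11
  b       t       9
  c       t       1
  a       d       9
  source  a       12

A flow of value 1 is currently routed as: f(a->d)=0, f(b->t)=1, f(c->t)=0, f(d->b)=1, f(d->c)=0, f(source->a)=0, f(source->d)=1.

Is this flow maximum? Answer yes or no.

No

Residual path source->d->c->t has bottleneck 1 > 0.
Pushing 1 along it raises the flow to 2, so the given flow is not maximum.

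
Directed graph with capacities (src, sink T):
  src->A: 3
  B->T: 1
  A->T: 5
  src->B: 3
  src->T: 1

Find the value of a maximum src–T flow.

5

Augment src->T: bottleneck 1. Total 1.
Augment src->A->T: bottleneck 3. Total 4.
Augment src->B->T: bottleneck 1. Total 5.
No augmenting path remains in the residual graph.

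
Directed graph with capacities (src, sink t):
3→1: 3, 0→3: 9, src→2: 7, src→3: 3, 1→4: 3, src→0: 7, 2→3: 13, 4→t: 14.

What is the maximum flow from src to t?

3

Augment src→3→1→4→t: bottleneck 3. Total 3.
No augmenting path remains in the residual graph.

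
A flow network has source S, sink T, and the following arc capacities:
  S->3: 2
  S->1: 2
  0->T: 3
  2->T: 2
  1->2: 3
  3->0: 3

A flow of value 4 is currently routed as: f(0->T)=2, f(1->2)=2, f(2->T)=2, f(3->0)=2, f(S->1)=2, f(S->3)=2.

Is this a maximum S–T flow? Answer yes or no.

Residual reachable from S: {S}; T is not reachable.
Saturated cut: S->1, S->3 with total capacity 4 = current flow value. Flow is maximum.

Yes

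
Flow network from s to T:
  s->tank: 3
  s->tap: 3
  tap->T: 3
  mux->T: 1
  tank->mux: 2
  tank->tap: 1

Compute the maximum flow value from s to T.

4

Augment s->tap->T: bottleneck 3. Total 3.
Augment s->tank->mux->T: bottleneck 1. Total 4.
No augmenting path remains in the residual graph.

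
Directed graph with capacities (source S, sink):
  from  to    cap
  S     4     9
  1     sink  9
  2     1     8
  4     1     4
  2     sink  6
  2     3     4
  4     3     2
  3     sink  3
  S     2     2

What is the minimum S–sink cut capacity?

Max flow = 8 (via 3 augmenting paths).
In the residual at optimum, the set reachable from S is {4, S}.
Cut edges: S→2 (cap 2), 4→1 (cap 4), 4→3 (cap 2). Sum = 8.

8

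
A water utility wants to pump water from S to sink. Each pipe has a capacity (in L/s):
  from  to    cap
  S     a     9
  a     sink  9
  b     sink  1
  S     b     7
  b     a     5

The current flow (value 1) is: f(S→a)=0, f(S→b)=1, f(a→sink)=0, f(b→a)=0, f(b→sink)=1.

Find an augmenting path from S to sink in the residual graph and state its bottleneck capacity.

Residual along S→a→sink: S→a: 9, a→sink: 9.
Bottleneck = min = 9.

S→a→sink, bottleneck 9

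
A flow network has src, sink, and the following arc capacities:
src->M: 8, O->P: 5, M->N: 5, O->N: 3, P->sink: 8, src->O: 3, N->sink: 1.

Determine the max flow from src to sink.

Augment src->O->P->sink: bottleneck 3. Total 3.
Augment src->M->N->sink: bottleneck 1. Total 4.
No augmenting path remains in the residual graph.

4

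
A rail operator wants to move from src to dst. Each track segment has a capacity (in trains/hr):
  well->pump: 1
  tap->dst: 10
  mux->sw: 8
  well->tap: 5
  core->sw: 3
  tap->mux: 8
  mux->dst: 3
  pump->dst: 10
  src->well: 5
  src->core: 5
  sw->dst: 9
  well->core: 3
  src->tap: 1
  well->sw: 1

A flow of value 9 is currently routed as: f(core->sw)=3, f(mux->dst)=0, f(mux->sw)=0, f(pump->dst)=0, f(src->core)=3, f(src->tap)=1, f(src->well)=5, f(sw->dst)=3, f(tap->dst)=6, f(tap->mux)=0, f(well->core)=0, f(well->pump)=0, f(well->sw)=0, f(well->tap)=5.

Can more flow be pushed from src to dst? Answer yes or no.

Residual reachable from src: {core, src}; dst is not reachable.
Saturated cut: src->well, src->tap, core->sw with total capacity 9 = current flow value. Flow is maximum.

No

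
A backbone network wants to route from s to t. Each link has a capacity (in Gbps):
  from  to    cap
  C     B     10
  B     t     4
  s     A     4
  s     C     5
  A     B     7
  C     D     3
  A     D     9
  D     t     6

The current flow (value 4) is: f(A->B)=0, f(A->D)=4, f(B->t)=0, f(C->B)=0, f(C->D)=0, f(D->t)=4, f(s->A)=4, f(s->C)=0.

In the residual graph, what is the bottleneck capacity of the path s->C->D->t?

2

Residual capacities along the path: s->C: 5, C->D: 3, D->t: 2.
Minimum is 2.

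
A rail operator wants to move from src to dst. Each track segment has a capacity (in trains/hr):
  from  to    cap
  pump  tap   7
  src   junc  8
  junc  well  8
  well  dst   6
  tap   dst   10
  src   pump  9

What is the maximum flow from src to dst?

13

Augment src->pump->tap->dst: bottleneck 7. Total 7.
Augment src->junc->well->dst: bottleneck 6. Total 13.
No augmenting path remains in the residual graph.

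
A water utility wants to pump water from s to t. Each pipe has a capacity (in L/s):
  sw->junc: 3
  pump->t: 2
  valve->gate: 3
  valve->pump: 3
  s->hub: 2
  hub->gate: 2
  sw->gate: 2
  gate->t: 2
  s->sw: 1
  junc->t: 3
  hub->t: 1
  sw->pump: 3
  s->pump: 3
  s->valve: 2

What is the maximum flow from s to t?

6

Augment s->hub->t: bottleneck 1. Total 1.
Augment s->pump->t: bottleneck 2. Total 3.
Augment s->sw->junc->t: bottleneck 1. Total 4.
Augment s->hub->gate->t: bottleneck 1. Total 5.
Augment s->valve->gate->t: bottleneck 1. Total 6.
No augmenting path remains in the residual graph.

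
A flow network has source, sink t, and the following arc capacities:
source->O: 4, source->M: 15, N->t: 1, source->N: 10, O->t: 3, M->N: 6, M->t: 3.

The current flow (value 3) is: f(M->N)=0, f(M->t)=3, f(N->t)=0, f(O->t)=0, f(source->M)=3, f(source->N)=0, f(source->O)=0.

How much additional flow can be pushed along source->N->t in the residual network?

1

Residual capacities along the path: source->N: 10, N->t: 1.
Minimum is 1.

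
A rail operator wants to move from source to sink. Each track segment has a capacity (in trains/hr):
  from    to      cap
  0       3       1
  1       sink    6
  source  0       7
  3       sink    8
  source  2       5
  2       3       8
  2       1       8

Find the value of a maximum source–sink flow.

6

Augment source->0->3->sink: bottleneck 1. Total 1.
Augment source->2->3->sink: bottleneck 5. Total 6.
No augmenting path remains in the residual graph.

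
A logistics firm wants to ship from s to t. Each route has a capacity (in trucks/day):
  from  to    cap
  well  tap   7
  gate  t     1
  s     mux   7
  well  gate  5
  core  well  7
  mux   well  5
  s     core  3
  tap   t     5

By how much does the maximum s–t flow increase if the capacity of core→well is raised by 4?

Original max flow = 6.
Edge core→well does not cross the min cut (source side {core, gate, mux, s, tap, well}), so extra capacity there cannot help.
New max flow = 6. Increase = 0.

0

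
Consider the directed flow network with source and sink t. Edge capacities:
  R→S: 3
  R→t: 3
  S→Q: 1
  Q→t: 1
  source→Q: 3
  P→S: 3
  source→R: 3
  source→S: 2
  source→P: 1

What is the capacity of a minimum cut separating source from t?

Max flow = 4 (via 2 augmenting paths).
In the residual at optimum, the set reachable from source is {P, Q, S, source}.
Cut edges: source→R (cap 3), Q→t (cap 1). Sum = 4.

4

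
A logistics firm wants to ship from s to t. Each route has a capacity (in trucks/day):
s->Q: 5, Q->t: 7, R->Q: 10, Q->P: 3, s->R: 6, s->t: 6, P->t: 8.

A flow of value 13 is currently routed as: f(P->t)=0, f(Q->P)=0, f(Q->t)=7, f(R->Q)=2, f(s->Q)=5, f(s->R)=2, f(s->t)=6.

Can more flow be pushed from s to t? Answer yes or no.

Residual path s->R->Q->P->t has bottleneck 3 > 0.
Pushing 3 along it raises the flow to 16, so the given flow is not maximum.

Yes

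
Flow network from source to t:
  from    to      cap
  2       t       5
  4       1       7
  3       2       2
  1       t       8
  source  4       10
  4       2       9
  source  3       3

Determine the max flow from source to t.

12

Augment source→3→2→t: bottleneck 2. Total 2.
Augment source→4→2→t: bottleneck 3. Total 5.
Augment source→4→1→t: bottleneck 7. Total 12.
No augmenting path remains in the residual graph.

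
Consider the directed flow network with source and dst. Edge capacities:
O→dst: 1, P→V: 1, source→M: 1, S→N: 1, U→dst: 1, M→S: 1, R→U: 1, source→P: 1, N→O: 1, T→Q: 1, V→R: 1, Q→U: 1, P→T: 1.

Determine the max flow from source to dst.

Augment source→P→T→Q→U→dst: bottleneck 1. Total 1.
Augment source→M→S→N→O→dst: bottleneck 1. Total 2.
No augmenting path remains in the residual graph.

2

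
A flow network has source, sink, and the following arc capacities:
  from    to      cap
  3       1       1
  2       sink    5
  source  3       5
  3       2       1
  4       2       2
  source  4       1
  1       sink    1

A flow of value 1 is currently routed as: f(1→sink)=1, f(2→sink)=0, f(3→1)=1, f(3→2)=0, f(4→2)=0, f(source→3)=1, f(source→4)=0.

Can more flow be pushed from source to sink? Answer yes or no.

Yes

Residual path source→3→2→sink has bottleneck 1 > 0.
Pushing 1 along it raises the flow to 2, so the given flow is not maximum.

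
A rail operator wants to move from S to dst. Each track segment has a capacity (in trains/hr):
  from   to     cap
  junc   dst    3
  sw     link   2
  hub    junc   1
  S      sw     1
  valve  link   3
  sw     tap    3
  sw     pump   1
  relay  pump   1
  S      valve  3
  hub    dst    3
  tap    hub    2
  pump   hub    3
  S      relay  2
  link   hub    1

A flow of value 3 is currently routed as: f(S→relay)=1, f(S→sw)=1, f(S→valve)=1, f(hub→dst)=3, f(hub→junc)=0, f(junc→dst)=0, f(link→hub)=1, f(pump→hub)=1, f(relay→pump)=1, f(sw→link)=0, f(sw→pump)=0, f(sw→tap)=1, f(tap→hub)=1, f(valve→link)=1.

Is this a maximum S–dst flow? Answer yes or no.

Yes

Residual reachable from S: {S, link, relay, valve}; dst is not reachable.
Saturated cut: S→sw, relay→pump, link→hub with total capacity 3 = current flow value. Flow is maximum.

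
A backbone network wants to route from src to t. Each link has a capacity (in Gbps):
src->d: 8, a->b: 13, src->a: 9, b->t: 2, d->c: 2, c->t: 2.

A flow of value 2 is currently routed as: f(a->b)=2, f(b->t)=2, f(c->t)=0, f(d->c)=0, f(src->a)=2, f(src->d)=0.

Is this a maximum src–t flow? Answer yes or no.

No

Residual path src->d->c->t has bottleneck 2 > 0.
Pushing 2 along it raises the flow to 4, so the given flow is not maximum.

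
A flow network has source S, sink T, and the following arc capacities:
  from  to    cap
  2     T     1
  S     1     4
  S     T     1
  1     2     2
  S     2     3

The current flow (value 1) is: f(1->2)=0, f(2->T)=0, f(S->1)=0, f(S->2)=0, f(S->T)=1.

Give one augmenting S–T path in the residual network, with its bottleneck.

Residual along S->2->T: S->2: 3, 2->T: 1.
Bottleneck = min = 1.

S->2->T, bottleneck 1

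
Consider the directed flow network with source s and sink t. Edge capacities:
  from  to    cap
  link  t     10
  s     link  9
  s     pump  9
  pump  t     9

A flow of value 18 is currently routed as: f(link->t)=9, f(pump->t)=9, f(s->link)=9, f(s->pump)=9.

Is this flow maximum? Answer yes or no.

Residual reachable from s: {s}; t is not reachable.
Saturated cut: s->pump, s->link with total capacity 18 = current flow value. Flow is maximum.

Yes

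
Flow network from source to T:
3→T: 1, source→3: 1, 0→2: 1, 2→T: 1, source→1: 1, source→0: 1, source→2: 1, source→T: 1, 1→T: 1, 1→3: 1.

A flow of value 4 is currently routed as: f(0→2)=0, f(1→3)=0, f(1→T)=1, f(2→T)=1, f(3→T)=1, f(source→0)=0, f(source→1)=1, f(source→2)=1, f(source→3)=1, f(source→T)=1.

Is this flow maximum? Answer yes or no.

Residual reachable from source: {0, 2, source}; T is not reachable.
Saturated cut: source→1, source→3, source→T, 2→T with total capacity 4 = current flow value. Flow is maximum.

Yes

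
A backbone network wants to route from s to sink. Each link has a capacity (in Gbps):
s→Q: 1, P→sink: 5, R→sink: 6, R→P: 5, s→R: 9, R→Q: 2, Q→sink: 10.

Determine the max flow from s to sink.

10

Augment s→R→sink: bottleneck 6. Total 6.
Augment s→Q→sink: bottleneck 1. Total 7.
Augment s→R→Q→sink: bottleneck 2. Total 9.
Augment s→R→P→sink: bottleneck 1. Total 10.
No augmenting path remains in the residual graph.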